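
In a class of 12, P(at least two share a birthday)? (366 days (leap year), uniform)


P(all different) = Π(366-i)/366 for i=0..11
= 0.833396
P(match) = 1 - 0.833396 = 0.166604

P ≈ 0.1666 ≈ 16.66%


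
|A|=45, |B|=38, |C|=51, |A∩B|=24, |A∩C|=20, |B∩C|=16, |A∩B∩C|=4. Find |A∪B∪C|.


|A∪B∪C| = 45+38+51-24-20-16+4 = 78

|A∪B∪C| = 78


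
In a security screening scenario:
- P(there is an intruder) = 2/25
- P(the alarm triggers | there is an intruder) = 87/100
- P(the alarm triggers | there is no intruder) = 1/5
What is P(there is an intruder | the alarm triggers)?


Using Bayes' theorem:
P(A|B) = P(B|A)·P(A) / P(B)

P(the alarm triggers) = 87/100 × 2/25 + 1/5 × 23/25
= 87/1250 + 23/125 = 317/1250

P(there is an intruder|the alarm triggers) = (87/1250) / (317/1250) = 87/317

P(there is an intruder|the alarm triggers) = 87/317 ≈ 27.44%


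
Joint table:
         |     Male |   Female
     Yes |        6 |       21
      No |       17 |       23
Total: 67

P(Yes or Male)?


P(Yes∨Male) = P(Yes) + P(Male) - P(Yes∧Male)
= (27 + 23 - 6)/67 = 44/67

P = 44/67 ≈ 65.67%


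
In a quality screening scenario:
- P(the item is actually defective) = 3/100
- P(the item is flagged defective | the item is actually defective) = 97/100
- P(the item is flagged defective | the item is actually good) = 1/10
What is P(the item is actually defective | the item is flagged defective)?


Using Bayes' theorem:
P(A|B) = P(B|A)·P(A) / P(B)

P(the item is flagged defective) = 97/100 × 3/100 + 1/10 × 97/100
= 291/10000 + 97/1000 = 1261/10000

P(the item is actually defective|the item is flagged defective) = (291/10000) / (1261/10000) = 3/13

P(the item is actually defective|the item is flagged defective) = 3/13 ≈ 23.08%


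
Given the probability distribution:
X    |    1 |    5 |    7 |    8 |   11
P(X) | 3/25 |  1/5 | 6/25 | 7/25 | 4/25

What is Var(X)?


E[X] = 34/5
E[X²] = 1354/25
Var(X) = E[X²] - (E[X])² = 1354/25 - 1156/25 = 198/25

Var(X) = 198/25 ≈ 7.9200


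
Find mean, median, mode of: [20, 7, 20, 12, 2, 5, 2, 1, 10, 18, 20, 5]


Sorted: [1, 2, 2, 5, 5, 7, 10, 12, 18, 20, 20, 20]
Mean = 122/12 = 61/6
Median = 17/2
Freq: {20: 3, 7: 1, 12: 1, 2: 2, 5: 2, 1: 1, 10: 1, 18: 1}
Mode: [20]

Mean=61/6, Median=17/2, Mode=20


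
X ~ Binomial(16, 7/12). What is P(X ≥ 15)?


P(X ≥ 15) = Σ P(X=i) for i=15..16
P(X=15) = 23737807549715/11555266180939776
P(X=16) = 33232930569601/184884258895036416
Sum = 137679283788347/61628086298345472

P(X ≥ 15) = 137679283788347/61628086298345472 ≈ 0.22%


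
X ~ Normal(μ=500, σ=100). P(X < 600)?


z = (600-500)/100 = 1.0
P(Z < 1.0) = 0.8413

P(X < 600) ≈ 0.8413


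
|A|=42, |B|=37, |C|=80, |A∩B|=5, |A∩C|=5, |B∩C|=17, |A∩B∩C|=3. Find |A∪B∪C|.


|A∪B∪C| = 42+37+80-5-5-17+3 = 135

|A∪B∪C| = 135


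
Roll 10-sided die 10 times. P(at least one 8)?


P(no 8)^10 = (9/10)^10 = 3486784401/10000000000
P(≥1) = 1 - 3486784401/10000000000 = 6513215599/10000000000

P = 6513215599/10000000000 ≈ 65.13%


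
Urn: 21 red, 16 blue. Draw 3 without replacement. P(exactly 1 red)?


Hypergeometric: C(21,1)×C(16,2)/C(37,3)
= 21×120/7770 = 12/37

P(X=1) = 12/37 ≈ 32.43%


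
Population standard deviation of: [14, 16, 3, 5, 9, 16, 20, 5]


Mean = 88/8 = 11
  (14-11)²=9
  (16-11)²=25
  (3-11)²=64
  (5-11)²=36
  (9-11)²=4
  (16-11)²=25
  (20-11)²=81
  (5-11)²=36
Σ(x-μ)² = 280
σ² = 280/8 = 35

σ = √(35) ≈ 5.9161


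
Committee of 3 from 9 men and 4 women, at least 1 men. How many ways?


Count by #men:
  1M,2W: C(9,1)×C(4,2)=54
  2M,1W: C(9,2)×C(4,1)=144
  3M,0W: C(9,3)×C(4,0)=84
Total = 282

282


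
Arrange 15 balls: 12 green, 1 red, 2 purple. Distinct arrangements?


15!/(12!×1!×2!) = 1365

1365


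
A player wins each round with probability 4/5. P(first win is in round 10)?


Geometric: P(X=10) = (1-p)^(k-1)×p = (1/5)^9×4/5 = 4/9765625

P(X=10) = 4/9765625 ≈ 0.00%


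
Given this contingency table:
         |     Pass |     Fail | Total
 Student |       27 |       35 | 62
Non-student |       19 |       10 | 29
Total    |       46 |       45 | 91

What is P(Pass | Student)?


P(Pass | Student) = 27/(27+35) = 27/62

P(Pass|Student) = 27/62 ≈ 43.55%


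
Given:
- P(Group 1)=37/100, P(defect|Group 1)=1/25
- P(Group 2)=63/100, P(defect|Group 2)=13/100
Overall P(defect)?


P(B) = Σ P(B|Aᵢ)×P(Aᵢ)
  1/25×37/100 = 37/2500
  13/100×63/100 = 819/10000
Sum = 967/10000

P(defect) = 967/10000 ≈ 9.67%


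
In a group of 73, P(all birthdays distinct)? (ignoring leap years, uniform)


P(all different) = Π(365-i)/365 for i=0..72
= (365/365)×(364/365)×...×(293/365)
= 0.000439

P ≈ 0.0004 ≈ 0.04%


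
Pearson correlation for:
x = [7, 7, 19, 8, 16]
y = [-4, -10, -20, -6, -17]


n=5, Σx=57, Σy=-57, Σxy=-798, Σx²=779, Σy²=841
r = (5×(-798) - 57×(-57))/√((5×779 - 57²)(5×841 - (-57)²))
= -741/√(646×956) = -741/√617576 ≈ -741/785.8600 ≈ -0.9429

r ≈ -0.9429


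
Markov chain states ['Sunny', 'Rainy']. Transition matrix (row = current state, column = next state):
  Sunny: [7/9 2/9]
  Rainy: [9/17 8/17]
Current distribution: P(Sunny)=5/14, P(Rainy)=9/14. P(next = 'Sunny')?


P(next=Sunny) = Σᵢ P(now=i)×P(i→Sunny)
= 5/14×7/9 + 9/14×9/17
= 5/18 + 81/238 = 662/1071

P = 662/1071 ≈ 0.6181


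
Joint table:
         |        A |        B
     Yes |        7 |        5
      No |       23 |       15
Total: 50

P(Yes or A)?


P(Yes∨A) = P(Yes) + P(A) - P(Yes∧A)
= (12 + 30 - 7)/50 = 35/50 = 7/10

P = 7/10 ≈ 70.00%


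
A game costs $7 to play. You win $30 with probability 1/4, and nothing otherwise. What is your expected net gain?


E[gain] = (30-7)×1/4 + (-7)×3/4
= 23/4 - 21/4 = 1/2

Expected net gain = $1/2 ≈ $0.50


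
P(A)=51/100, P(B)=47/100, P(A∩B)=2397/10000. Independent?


P(A)×P(B) = 2397/10000
P(A∩B) = 2397/10000
Equal ✓ → Independent

Yes, independent


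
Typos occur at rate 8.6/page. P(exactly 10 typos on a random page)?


Poisson(λ=8.6): P(X=10) = e^(-λ)×λ^k/k!
= e^(-8.6) × 8.6^10 / 10!
≈ 0.0001841057937 × 2213015788.88 / 3628800 ≈ 0.112277

P(X=10) ≈ 0.112277 ≈ 11.23%


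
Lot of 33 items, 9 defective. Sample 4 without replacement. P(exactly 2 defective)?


Hypergeometric: C(9,2)×C(24,2)/C(33,4)
= 36×276/40920 = 414/1705

P(X=2) = 414/1705 ≈ 24.28%


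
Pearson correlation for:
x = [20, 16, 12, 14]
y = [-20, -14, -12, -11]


n=4, Σx=62, Σy=-57, Σxy=-922, Σx²=996, Σy²=861
r = (4×(-922) - 62×(-57))/√((4×996 - 62²)(4×861 - (-57)²))
= -154/√(140×195) = -154/√27300 ≈ -154/165.2271 ≈ -0.9321

r ≈ -0.9321


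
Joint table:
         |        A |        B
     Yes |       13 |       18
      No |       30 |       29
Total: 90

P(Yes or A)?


P(Yes∨A) = P(Yes) + P(A) - P(Yes∧A)
= (31 + 43 - 13)/90 = 61/90

P = 61/90 ≈ 67.78%


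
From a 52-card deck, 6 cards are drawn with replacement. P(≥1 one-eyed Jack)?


P(not a one-eyed Jack) = 50/52 = 25/26
P(none in 6 draws) = (25/26)^6 = 244140625/308915776
P(≥1 one-eyed Jack) = 1 - 244140625/308915776 = 64775151/308915776

P = 64775151/308915776 ≈ 20.97%


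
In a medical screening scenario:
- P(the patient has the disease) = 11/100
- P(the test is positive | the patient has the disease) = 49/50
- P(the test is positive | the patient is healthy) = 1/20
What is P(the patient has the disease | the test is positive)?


Using Bayes' theorem:
P(A|B) = P(B|A)·P(A) / P(B)

P(the test is positive) = 49/50 × 11/100 + 1/20 × 89/100
= 539/5000 + 89/2000 = 1523/10000

P(the patient has the disease|the test is positive) = (539/5000) / (1523/10000) = 1078/1523

P(the patient has the disease|the test is positive) = 1078/1523 ≈ 70.78%


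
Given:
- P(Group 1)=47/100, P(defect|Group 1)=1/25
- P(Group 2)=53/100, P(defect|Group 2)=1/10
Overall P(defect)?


P(B) = Σ P(B|Aᵢ)×P(Aᵢ)
  1/25×47/100 = 47/2500
  1/10×53/100 = 53/1000
Sum = 359/5000

P(defect) = 359/5000 ≈ 7.18%


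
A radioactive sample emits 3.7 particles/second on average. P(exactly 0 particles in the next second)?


Poisson(λ=3.7): P(X=0) = e^(-λ)×λ^k/k!
= e^(-3.7) × 3.7^0 / 0!
≈ 0.02472352647 × 1 / 1 ≈ 0.024724

P(X=0) ≈ 0.024724 ≈ 2.47%


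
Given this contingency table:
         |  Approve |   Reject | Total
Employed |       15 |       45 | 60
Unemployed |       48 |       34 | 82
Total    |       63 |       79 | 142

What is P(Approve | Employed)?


P(Approve | Employed) = 15/(15+45) = 15/60 = 1/4

P(Approve|Employed) = 1/4 ≈ 25.00%


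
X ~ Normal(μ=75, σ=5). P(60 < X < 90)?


z₁=(60-75)/5=-3.0, z₂=(90-75)/5=3.0
P = Φ(3.0) - Φ(-3.0) = 0.998650 - 0.001350 = 0.997300 ≈ 0.9973

P(60 < X < 90) ≈ 0.9973


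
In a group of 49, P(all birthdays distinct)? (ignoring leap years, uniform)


P(all different) = Π(365-i)/365 for i=0..48
= (365/365)×(364/365)×...×(317/365)
= 0.034220

P ≈ 0.0342 ≈ 3.42%


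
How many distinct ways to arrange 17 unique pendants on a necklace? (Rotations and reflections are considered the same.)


Free circular arrangements: rotations and reflections both identified.
(n-1)!/2 = 16!/2 = 20922789888000/2 = 10461394944000

10461394944000


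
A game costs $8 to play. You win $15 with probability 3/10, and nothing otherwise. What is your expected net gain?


E[gain] = (15-8)×3/10 + (-8)×7/10
= 21/10 - 28/5 = -7/2

Expected net gain = $-7/2 ≈ $-3.50


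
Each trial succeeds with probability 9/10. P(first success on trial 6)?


Geometric: P(X=6) = (1-p)^(k-1)×p = (1/10)^5×9/10 = 9/1000000

P(X=6) = 9/1000000 ≈ 0.00%


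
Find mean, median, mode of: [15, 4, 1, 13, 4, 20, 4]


Sorted: [1, 4, 4, 4, 13, 15, 20]
Mean = 61/7
Median = 4
Freq: {15: 1, 4: 3, 1: 1, 13: 1, 20: 1}
Mode: [4]

Mean=61/7, Median=4, Mode=4


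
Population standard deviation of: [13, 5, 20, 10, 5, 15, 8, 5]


Mean = 81/8
  (13-81/8)²=529/64
  (5-81/8)²=1681/64
  (20-81/8)²=6241/64
  (10-81/8)²=1/64
  (5-81/8)²=1681/64
  (15-81/8)²=1521/64
  (8-81/8)²=289/64
  (5-81/8)²=1681/64
Σ(x-μ)² = 1703/8
σ² = (1703/8)/8 = 1703/64

σ = √(1703/64) ≈ 5.1584


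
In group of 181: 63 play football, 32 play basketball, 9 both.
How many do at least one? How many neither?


|A∪B| = 63+32-9 = 86
Neither = 181-86 = 95

At least one: 86; Neither: 95


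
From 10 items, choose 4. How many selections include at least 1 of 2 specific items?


Complement: C(10,4) - C(8,4) = 210 - 70 = 140

140


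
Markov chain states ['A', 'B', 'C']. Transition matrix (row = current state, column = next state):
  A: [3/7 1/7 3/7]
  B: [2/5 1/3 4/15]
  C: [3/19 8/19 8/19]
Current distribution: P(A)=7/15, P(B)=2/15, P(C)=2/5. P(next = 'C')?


P(next=C) = Σᵢ P(now=i)×P(i→C)
= 7/15×3/7 + 2/15×4/15 + 2/5×8/19
= 1/5 + 8/225 + 16/95 = 1727/4275

P = 1727/4275 ≈ 0.4040


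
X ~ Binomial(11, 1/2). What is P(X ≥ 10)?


P(X ≥ 10) = Σ P(X=i) for i=10..11
P(X=10) = 11/2048
P(X=11) = 1/2048
Sum = 3/512

P(X ≥ 10) = 3/512 ≈ 0.59%


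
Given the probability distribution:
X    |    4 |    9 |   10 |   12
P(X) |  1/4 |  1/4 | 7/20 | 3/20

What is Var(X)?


E[X] = 171/20
E[X²] = 1617/20
Var(X) = E[X²] - (E[X])² = 1617/20 - 29241/400 = 3099/400

Var(X) = 3099/400 ≈ 7.7475


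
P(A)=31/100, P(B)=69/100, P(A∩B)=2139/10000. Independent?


P(A)×P(B) = 2139/10000
P(A∩B) = 2139/10000
Equal ✓ → Independent

Yes, independent


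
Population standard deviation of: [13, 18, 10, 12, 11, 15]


Mean = 79/6
  (13-79/6)²=1/36
  (18-79/6)²=841/36
  (10-79/6)²=361/36
  (12-79/6)²=49/36
  (11-79/6)²=169/36
  (15-79/6)²=121/36
Σ(x-μ)² = 257/6
σ² = (257/6)/6 = 257/36

σ = √(257/36) ≈ 2.6719


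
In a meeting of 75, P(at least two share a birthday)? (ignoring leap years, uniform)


P(all different) = Π(365-i)/365 for i=0..74
= 0.000280
P(match) = 1 - 0.000280 = 0.999720

P ≈ 0.9997 ≈ 99.97%


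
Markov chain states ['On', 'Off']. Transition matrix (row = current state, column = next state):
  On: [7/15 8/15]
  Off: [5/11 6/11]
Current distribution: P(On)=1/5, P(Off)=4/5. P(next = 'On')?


P(next=On) = Σᵢ P(now=i)×P(i→On)
= 1/5×7/15 + 4/5×5/11
= 7/75 + 4/11 = 377/825

P = 377/825 ≈ 0.4570


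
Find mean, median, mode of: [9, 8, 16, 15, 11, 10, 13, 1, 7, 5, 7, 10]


Sorted: [1, 5, 7, 7, 8, 9, 10, 10, 11, 13, 15, 16]
Mean = 112/12 = 28/3
Median = 19/2
Freq: {9: 1, 8: 1, 16: 1, 15: 1, 11: 1, 10: 2, 13: 1, 1: 1, 7: 2, 5: 1}
Mode: [7, 10]

Mean=28/3, Median=19/2, Mode=[7, 10]


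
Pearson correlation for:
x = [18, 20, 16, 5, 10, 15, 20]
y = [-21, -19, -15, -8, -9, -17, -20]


n=7, Σx=104, Σy=-109, Σxy=-1783, Σx²=1730, Σy²=1861
r = (7×(-1783) - 104×(-109))/√((7×1730 - 104²)(7×1861 - (-109)²))
= -1145/√(1294×1146) = -1145/√1482924 ≈ -1145/1217.7537 ≈ -0.9403

r ≈ -0.9403


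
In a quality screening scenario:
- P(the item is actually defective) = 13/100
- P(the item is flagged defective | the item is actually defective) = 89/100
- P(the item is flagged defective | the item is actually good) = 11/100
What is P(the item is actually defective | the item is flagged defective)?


Using Bayes' theorem:
P(A|B) = P(B|A)·P(A) / P(B)

P(the item is flagged defective) = 89/100 × 13/100 + 11/100 × 87/100
= 1157/10000 + 957/10000 = 1057/5000

P(the item is actually defective|the item is flagged defective) = (1157/10000) / (1057/5000) = 1157/2114

P(the item is actually defective|the item is flagged defective) = 1157/2114 ≈ 54.73%


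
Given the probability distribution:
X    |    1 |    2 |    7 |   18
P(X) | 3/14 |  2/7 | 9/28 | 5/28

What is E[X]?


E[X] = Σ x·P(X=x)
= (1)×(3/14) + (2)×(2/7) + (7)×(9/28) + (18)×(5/28)
= 25/4

E[X] = 25/4


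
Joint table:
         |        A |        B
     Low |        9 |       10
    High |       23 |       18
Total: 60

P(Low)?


P(Low) = (9+10)/60 = 19/60

P(Low) = 19/60 ≈ 31.67%


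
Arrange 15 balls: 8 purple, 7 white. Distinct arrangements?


15!/(8!×7!) = 6435

6435


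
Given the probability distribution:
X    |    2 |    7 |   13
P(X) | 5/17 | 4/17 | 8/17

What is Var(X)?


E[X] = 142/17
E[X²] = 1568/17
Var(X) = E[X²] - (E[X])² = 1568/17 - 20164/289 = 6492/289

Var(X) = 6492/289 ≈ 22.4637


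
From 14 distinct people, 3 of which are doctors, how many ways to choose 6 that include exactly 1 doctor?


Choose 1 of the 3 doctors and 5 of the other 11 people:
C(3,1)×C(11,5) = 3×462 = 1386

1386


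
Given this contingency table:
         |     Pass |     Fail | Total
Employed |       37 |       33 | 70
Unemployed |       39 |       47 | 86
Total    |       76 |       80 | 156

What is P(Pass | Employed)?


P(Pass | Employed) = 37/(37+33) = 37/70

P(Pass|Employed) = 37/70 ≈ 52.86%


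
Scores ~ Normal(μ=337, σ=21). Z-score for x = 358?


z = (x - μ)/σ = (358 - 337)/21 = 1.0

z = 1.0


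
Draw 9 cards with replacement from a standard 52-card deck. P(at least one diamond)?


P(not a diamond) = 39/52 = 3/4
P(none in 9 draws) = (3/4)^9 = 19683/262144
P(≥1 diamond) = 1 - 19683/262144 = 242461/262144

P = 242461/262144 ≈ 92.49%


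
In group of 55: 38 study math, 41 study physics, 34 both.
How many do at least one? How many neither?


|A∪B| = 38+41-34 = 45
Neither = 55-45 = 10

At least one: 45; Neither: 10


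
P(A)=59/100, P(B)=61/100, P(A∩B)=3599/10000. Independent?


P(A)×P(B) = 3599/10000
P(A∩B) = 3599/10000
Equal ✓ → Independent

Yes, independent


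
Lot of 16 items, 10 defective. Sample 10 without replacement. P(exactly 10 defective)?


Hypergeometric: C(10,10)×C(6,0)/C(16,10)
= 1×1/8008 = 1/8008

P(X=10) = 1/8008 ≈ 0.01%


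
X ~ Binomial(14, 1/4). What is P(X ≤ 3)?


P(X ≤ 3) = Σ P(X=i) for i=0..3
P(X=0) = 4782969/268435456
P(X=1) = 11160261/134217728
P(X=2) = 48361131/268435456
P(X=3) = 16120377/67108864
Sum = 69973065/134217728

P(X ≤ 3) = 69973065/134217728 ≈ 52.13%


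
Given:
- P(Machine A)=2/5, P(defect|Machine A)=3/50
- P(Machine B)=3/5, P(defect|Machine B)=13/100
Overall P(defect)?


P(B) = Σ P(B|Aᵢ)×P(Aᵢ)
  3/50×2/5 = 3/125
  13/100×3/5 = 39/500
Sum = 51/500

P(defect) = 51/500 ≈ 10.20%


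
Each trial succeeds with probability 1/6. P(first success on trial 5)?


Geometric: P(X=5) = (1-p)^(k-1)×p = (5/6)^4×1/6 = 625/7776

P(X=5) = 625/7776 ≈ 8.04%


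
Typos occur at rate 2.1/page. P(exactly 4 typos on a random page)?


Poisson(λ=2.1): P(X=4) = e^(-λ)×λ^k/k!
= e^(-2.1) × 2.1^4 / 4!
≈ 0.1224564283 × 19.4481 / 24 ≈ 0.099231

P(X=4) ≈ 0.099231 ≈ 9.92%


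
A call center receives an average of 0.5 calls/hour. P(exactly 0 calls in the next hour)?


Poisson(λ=0.5): P(X=0) = e^(-λ)×λ^k/k!
= e^(-0.5) × 0.5^0 / 0!
≈ 0.6065306597 × 1 / 1 ≈ 0.606531

P(X=0) ≈ 0.606531 ≈ 60.65%


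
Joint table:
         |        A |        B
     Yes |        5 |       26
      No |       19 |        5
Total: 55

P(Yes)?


P(Yes) = (5+26)/55 = 31/55

P(Yes) = 31/55 ≈ 56.36%


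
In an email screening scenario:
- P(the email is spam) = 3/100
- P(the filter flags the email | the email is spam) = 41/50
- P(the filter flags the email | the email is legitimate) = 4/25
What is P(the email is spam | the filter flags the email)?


Using Bayes' theorem:
P(A|B) = P(B|A)·P(A) / P(B)

P(the filter flags the email) = 41/50 × 3/100 + 4/25 × 97/100
= 123/5000 + 97/625 = 899/5000

P(the email is spam|the filter flags the email) = (123/5000) / (899/5000) = 123/899

P(the email is spam|the filter flags the email) = 123/899 ≈ 13.68%


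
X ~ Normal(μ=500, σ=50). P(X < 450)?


z = (450-500)/50 = -1.0
P(Z < -1.0) = 0.1587

P(X < 450) ≈ 0.1587


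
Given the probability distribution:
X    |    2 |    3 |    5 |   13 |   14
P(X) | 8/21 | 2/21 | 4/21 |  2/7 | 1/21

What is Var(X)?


E[X] = 134/21
E[X²] = 1360/21
Var(X) = E[X²] - (E[X])² = 1360/21 - 17956/441 = 10604/441

Var(X) = 10604/441 ≈ 24.0454


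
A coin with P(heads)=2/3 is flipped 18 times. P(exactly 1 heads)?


Binomial: P(X=1) = C(18,1)×p^1×(1-p)^17
= 18 × 2/3 × 1/129140163 = 4/43046721

P(X=1) = 4/43046721 ≈ 0.00%


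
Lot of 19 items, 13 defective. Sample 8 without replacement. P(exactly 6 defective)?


Hypergeometric: C(13,6)×C(6,2)/C(19,8)
= 1716×15/75582 = 110/323

P(X=6) = 110/323 ≈ 34.06%


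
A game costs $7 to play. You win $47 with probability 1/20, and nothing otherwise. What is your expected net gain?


E[gain] = (47-7)×1/20 + (-7)×19/20
= 2 - 133/20 = -93/20

Expected net gain = $-93/20 ≈ $-4.65


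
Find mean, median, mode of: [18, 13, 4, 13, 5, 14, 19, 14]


Sorted: [4, 5, 13, 13, 14, 14, 18, 19]
Mean = 100/8 = 25/2
Median = 27/2
Freq: {18: 1, 13: 2, 4: 1, 5: 1, 14: 2, 19: 1}
Mode: [13, 14]

Mean=25/2, Median=27/2, Mode=[13, 14]


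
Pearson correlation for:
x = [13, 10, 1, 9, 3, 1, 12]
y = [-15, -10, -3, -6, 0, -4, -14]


n=7, Σx=49, Σy=-52, Σxy=-524, Σx²=505, Σy²=582
r = (7×(-524) - 49×(-52))/√((7×505 - 49²)(7×582 - (-52)²))
= -1120/√(1134×1370) = -1120/√1553580 ≈ -1120/1246.4269 ≈ -0.8986

r ≈ -0.8986


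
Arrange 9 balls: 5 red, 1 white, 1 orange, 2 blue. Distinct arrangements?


9!/(5!×1!×1!×2!) = 1512

1512


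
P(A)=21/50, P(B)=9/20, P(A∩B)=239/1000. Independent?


P(A)×P(B) = 189/1000
P(A∩B) = 239/1000
Not equal → NOT independent

No, not independent


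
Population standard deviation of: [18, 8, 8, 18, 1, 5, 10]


Mean = 68/7
  (18-68/7)²=3364/49
  (8-68/7)²=144/49
  (8-68/7)²=144/49
  (18-68/7)²=3364/49
  (1-68/7)²=3721/49
  (5-68/7)²=1089/49
  (10-68/7)²=4/49
Σ(x-μ)² = 1690/7
σ² = (1690/7)/7 = 1690/49

σ = √(1690/49) ≈ 5.8728


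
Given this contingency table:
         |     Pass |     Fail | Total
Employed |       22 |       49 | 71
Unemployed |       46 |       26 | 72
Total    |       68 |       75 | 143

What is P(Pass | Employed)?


P(Pass | Employed) = 22/(22+49) = 22/71

P(Pass|Employed) = 22/71 ≈ 30.99%


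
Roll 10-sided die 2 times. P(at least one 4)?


P(no 4)^2 = (9/10)^2 = 81/100
P(≥1) = 1 - 81/100 = 19/100

P = 19/100 ≈ 19.00%


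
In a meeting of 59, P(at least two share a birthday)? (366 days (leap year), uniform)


P(all different) = Π(366-i)/366 for i=0..58
= 0.007112
P(match) = 1 - 0.007112 = 0.992888

P ≈ 0.9929 ≈ 99.29%


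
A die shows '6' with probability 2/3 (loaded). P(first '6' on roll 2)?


Geometric: P(X=2) = (1-p)^(k-1)×p = (1/3)^1×2/3 = 2/9

P(X=2) = 2/9 ≈ 22.22%


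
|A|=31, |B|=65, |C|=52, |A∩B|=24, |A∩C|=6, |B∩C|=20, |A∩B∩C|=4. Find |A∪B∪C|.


|A∪B∪C| = 31+65+52-24-6-20+4 = 102

|A∪B∪C| = 102


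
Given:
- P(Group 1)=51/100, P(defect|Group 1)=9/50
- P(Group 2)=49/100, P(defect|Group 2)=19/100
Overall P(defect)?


P(B) = Σ P(B|Aᵢ)×P(Aᵢ)
  9/50×51/100 = 459/5000
  19/100×49/100 = 931/10000
Sum = 1849/10000

P(defect) = 1849/10000 ≈ 18.49%


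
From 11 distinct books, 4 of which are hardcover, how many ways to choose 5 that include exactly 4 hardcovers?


Choose 4 of the 4 hardcovers and 1 of the other 7 books:
C(4,4)×C(7,1) = 1×7 = 7

7


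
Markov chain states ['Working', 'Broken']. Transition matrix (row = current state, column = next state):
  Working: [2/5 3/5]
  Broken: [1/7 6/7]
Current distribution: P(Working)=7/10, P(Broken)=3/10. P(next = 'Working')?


P(next=Working) = Σᵢ P(now=i)×P(i→Working)
= 7/10×2/5 + 3/10×1/7
= 7/25 + 3/70 = 113/350

P = 113/350 ≈ 0.3229


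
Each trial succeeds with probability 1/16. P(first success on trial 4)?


Geometric: P(X=4) = (1-p)^(k-1)×p = (15/16)^3×1/16 = 3375/65536

P(X=4) = 3375/65536 ≈ 5.15%


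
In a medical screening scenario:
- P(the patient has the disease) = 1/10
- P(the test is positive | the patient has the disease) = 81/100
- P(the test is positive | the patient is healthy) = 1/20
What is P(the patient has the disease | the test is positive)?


Using Bayes' theorem:
P(A|B) = P(B|A)·P(A) / P(B)

P(the test is positive) = 81/100 × 1/10 + 1/20 × 9/10
= 81/1000 + 9/200 = 63/500

P(the patient has the disease|the test is positive) = (81/1000) / (63/500) = 9/14

P(the patient has the disease|the test is positive) = 9/14 ≈ 64.29%


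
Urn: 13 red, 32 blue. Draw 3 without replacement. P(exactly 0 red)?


Hypergeometric: C(13,0)×C(32,3)/C(45,3)
= 1×4960/14190 = 496/1419

P(X=0) = 496/1419 ≈ 34.95%


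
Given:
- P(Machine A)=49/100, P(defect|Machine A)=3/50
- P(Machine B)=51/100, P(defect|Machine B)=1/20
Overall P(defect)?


P(B) = Σ P(B|Aᵢ)×P(Aᵢ)
  3/50×49/100 = 147/5000
  1/20×51/100 = 51/2000
Sum = 549/10000

P(defect) = 549/10000 ≈ 5.49%


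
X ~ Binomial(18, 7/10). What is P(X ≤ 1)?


P(X ≤ 1) = Σ P(X=i) for i=0..1
P(X=0) = 387420489/1000000000000000000
P(X=1) = 8135830269/500000000000000000
Sum = 16659081027/1000000000000000000

P(X ≤ 1) = 16659081027/1000000000000000000 ≈ 0.00%


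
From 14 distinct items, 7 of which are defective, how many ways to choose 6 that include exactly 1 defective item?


Choose 1 of the 7 defective items and 5 of the other 7 items:
C(7,1)×C(7,5) = 7×21 = 147

147


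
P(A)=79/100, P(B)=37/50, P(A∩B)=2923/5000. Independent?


P(A)×P(B) = 2923/5000
P(A∩B) = 2923/5000
Equal ✓ → Independent

Yes, independent


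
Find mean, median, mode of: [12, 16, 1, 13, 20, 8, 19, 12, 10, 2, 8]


Sorted: [1, 2, 8, 8, 10, 12, 12, 13, 16, 19, 20]
Mean = 121/11 = 11
Median = 12
Freq: {12: 2, 16: 1, 1: 1, 13: 1, 20: 1, 8: 2, 19: 1, 10: 1, 2: 1}
Mode: [8, 12]

Mean=11, Median=12, Mode=[8, 12]


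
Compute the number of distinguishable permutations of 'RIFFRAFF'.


Letters: 8, freq: {'R': 2, 'I': 1, 'F': 4, 'A': 1}
8!/(2!×1!×4!×1!) = 40320/48 = 840

840


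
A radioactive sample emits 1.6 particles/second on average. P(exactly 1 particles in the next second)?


Poisson(λ=1.6): P(X=1) = e^(-λ)×λ^k/k!
= e^(-1.6) × 1.6^1 / 1!
≈ 0.201896518 × 1.6 / 1 ≈ 0.323034

P(X=1) ≈ 0.323034 ≈ 32.30%


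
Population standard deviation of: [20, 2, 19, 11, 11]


Mean = 63/5
  (20-63/5)²=1369/25
  (2-63/5)²=2809/25
  (19-63/5)²=1024/25
  (11-63/5)²=64/25
  (11-63/5)²=64/25
Σ(x-μ)² = 1066/5
σ² = (1066/5)/5 = 1066/25

σ = √(1066/25) ≈ 6.5299


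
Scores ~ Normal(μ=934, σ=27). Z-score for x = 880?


z = (x - μ)/σ = (880 - 934)/27 = -2.0

z = -2.0


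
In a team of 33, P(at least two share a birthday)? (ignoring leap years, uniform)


P(all different) = Π(365-i)/365 for i=0..32
= 0.225028
P(match) = 1 - 0.225028 = 0.774972

P ≈ 0.7750 ≈ 77.50%


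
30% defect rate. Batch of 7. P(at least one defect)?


P(all good) = (7/10)^7 = 823543/10000000
P(≥1 defect) = 9176457/10000000

P = 9176457/10000000 ≈ 91.76%


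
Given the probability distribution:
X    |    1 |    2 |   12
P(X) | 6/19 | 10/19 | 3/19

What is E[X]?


E[X] = Σ x·P(X=x)
= (1)×(6/19) + (2)×(10/19) + (12)×(3/19)
= 62/19

E[X] = 62/19


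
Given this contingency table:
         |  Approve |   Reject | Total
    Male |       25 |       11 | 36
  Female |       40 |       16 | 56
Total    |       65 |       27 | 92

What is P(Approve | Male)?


P(Approve | Male) = 25/(25+11) = 25/36

P(Approve|Male) = 25/36 ≈ 69.44%


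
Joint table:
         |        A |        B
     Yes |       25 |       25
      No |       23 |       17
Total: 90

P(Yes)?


P(Yes) = (25+25)/90 = 50/90 = 5/9

P(Yes) = 5/9 ≈ 55.56%


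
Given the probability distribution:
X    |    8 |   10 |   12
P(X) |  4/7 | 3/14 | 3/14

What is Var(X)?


E[X] = 65/7
E[X²] = 622/7
Var(X) = E[X²] - (E[X])² = 622/7 - 4225/49 = 129/49

Var(X) = 129/49 ≈ 2.6327


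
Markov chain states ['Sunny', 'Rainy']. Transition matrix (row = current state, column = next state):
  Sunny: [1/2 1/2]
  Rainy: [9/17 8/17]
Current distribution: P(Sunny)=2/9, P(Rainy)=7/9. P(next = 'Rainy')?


P(next=Rainy) = Σᵢ P(now=i)×P(i→Rainy)
= 2/9×1/2 + 7/9×8/17
= 1/9 + 56/153 = 73/153

P = 73/153 ≈ 0.4771


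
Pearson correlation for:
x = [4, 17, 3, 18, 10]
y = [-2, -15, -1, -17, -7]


n=5, Σx=52, Σy=-42, Σxy=-642, Σx²=738, Σy²=568
r = (5×(-642) - 52×(-42))/√((5×738 - 52²)(5×568 - (-42)²))
= -1026/√(986×1076) = -1026/√1060936 ≈ -1026/1030.0175 ≈ -0.9961

r ≈ -0.9961


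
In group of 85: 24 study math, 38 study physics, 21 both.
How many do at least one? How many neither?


|A∪B| = 24+38-21 = 41
Neither = 85-41 = 44

At least one: 41; Neither: 44


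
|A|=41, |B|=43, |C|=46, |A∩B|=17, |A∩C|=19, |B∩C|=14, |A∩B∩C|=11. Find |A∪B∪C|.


|A∪B∪C| = 41+43+46-17-19-14+11 = 91

|A∪B∪C| = 91


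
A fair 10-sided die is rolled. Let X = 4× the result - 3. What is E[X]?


E[die] = (1+10)/2 = 11/2
E[X] = 4×11/2 - 3 = 19

E[X] = 19


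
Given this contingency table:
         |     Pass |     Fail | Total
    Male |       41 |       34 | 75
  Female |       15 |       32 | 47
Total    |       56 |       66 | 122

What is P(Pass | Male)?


P(Pass | Male) = 41/(41+34) = 41/75

P(Pass|Male) = 41/75 ≈ 54.67%


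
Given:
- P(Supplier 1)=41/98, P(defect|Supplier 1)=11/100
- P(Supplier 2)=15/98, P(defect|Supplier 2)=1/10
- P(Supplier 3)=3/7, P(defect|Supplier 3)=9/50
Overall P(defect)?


P(B) = Σ P(B|Aᵢ)×P(Aᵢ)
  11/100×41/98 = 451/9800
  1/10×15/98 = 3/196
  9/50×3/7 = 27/350
Sum = 1357/9800

P(defect) = 1357/9800 ≈ 13.85%


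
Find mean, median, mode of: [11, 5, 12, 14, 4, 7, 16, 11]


Sorted: [4, 5, 7, 11, 11, 12, 14, 16]
Mean = 80/8 = 10
Median = 11
Freq: {11: 2, 5: 1, 12: 1, 14: 1, 4: 1, 7: 1, 16: 1}
Mode: [11]

Mean=10, Median=11, Mode=11


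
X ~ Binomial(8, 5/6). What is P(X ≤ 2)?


P(X ≤ 2) = Σ P(X=i) for i=0..2
P(X=0) = 1/1679616
P(X=1) = 5/209952
P(X=2) = 175/419904
Sum = 247/559872

P(X ≤ 2) = 247/559872 ≈ 0.04%


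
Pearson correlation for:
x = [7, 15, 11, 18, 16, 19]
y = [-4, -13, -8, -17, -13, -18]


n=6, Σx=86, Σy=-73, Σxy=-1167, Σx²=1336, Σy²=1031
r = (6×(-1167) - 86×(-73))/√((6×1336 - 86²)(6×1031 - (-73)²))
= -724/√(620×857) = -724/√531340 ≈ -724/728.9307 ≈ -0.9932

r ≈ -0.9932


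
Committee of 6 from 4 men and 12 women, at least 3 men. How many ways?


Count by #men:
  3M,3W: C(4,3)×C(12,3)=880
  4M,2W: C(4,4)×C(12,2)=66
Total = 946

946


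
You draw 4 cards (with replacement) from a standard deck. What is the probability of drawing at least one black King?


P(not a black King) = 50/52 = 25/26
P(none in 4 draws) = (25/26)^4 = 390625/456976
P(≥1 black King) = 1 - 390625/456976 = 66351/456976

P = 66351/456976 ≈ 14.52%


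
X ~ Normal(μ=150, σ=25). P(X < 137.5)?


z = (137.5-150)/25 = -0.5
P(Z < -0.5) = 0.3085

P(X < 137.5) ≈ 0.3085


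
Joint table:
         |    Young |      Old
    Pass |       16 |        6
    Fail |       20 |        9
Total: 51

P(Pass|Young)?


P(Pass|Young) = 16/(16+20) = 16/36 = 4/9

P = 4/9 ≈ 44.44%


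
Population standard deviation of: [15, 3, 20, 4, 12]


Mean = 54/5
  (15-54/5)²=441/25
  (3-54/5)²=1521/25
  (20-54/5)²=2116/25
  (4-54/5)²=1156/25
  (12-54/5)²=36/25
Σ(x-μ)² = 1054/5
σ² = (1054/5)/5 = 1054/25

σ = √(1054/25) ≈ 6.4931


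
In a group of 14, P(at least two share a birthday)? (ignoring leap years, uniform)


P(all different) = Π(365-i)/365 for i=0..13
= 0.776897
P(match) = 1 - 0.776897 = 0.223103

P ≈ 0.2231 ≈ 22.31%


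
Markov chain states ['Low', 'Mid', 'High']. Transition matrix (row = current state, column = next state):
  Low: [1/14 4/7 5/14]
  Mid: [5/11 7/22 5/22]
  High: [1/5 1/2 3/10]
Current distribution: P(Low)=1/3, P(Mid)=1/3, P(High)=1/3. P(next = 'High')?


P(next=High) = Σᵢ P(now=i)×P(i→High)
= 1/3×5/14 + 1/3×5/22 + 1/3×3/10
= 5/42 + 5/66 + 1/10 = 227/770

P = 227/770 ≈ 0.2948


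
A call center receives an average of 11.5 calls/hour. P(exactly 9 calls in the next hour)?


Poisson(λ=11.5): P(X=9) = e^(-λ)×λ^k/k!
= e^(-11.5) × 11.5^9 / 9!
≈ 1.01300936e-05 × 3517876291.92 / 362880 ≈ 0.098204

P(X=9) ≈ 0.098204 ≈ 9.82%


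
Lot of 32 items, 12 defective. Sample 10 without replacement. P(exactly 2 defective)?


Hypergeometric: C(12,2)×C(20,8)/C(32,10)
= 66×125970/64512240 = 10659/82708

P(X=2) = 10659/82708 ≈ 12.89%


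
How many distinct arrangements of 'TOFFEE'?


Letters: 6, freq: {'T': 1, 'O': 1, 'F': 2, 'E': 2}
6!/(1!×1!×2!×2!) = 720/4 = 180

180


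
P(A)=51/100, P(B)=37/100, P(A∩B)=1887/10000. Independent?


P(A)×P(B) = 1887/10000
P(A∩B) = 1887/10000
Equal ✓ → Independent

Yes, independent


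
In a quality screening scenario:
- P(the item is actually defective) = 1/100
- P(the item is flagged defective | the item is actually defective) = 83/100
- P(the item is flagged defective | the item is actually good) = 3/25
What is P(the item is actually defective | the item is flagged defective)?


Using Bayes' theorem:
P(A|B) = P(B|A)·P(A) / P(B)

P(the item is flagged defective) = 83/100 × 1/100 + 3/25 × 99/100
= 83/10000 + 297/2500 = 1271/10000

P(the item is actually defective|the item is flagged defective) = (83/10000) / (1271/10000) = 83/1271

P(the item is actually defective|the item is flagged defective) = 83/1271 ≈ 6.53%


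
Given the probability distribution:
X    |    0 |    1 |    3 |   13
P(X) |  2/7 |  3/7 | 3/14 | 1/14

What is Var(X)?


E[X] = 2
E[X²] = 101/7
Var(X) = E[X²] - (E[X])² = 101/7 - 4 = 73/7

Var(X) = 73/7 ≈ 10.4286


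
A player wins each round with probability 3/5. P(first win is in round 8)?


Geometric: P(X=8) = (1-p)^(k-1)×p = (2/5)^7×3/5 = 384/390625

P(X=8) = 384/390625 ≈ 0.10%


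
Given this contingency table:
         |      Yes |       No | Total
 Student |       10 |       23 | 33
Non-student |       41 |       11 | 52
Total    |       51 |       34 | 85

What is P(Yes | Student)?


P(Yes | Student) = 10/(10+23) = 10/33

P(Yes|Student) = 10/33 ≈ 30.30%


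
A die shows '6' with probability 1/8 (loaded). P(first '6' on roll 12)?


Geometric: P(X=12) = (1-p)^(k-1)×p = (7/8)^11×1/8 = 1977326743/68719476736

P(X=12) = 1977326743/68719476736 ≈ 2.88%


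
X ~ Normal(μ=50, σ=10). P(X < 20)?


z = (20-50)/10 = -3.0
P(Z < -3.0) = 0.0013

P(X < 20) ≈ 0.0013


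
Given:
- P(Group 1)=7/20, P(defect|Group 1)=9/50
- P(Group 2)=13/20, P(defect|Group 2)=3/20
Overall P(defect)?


P(B) = Σ P(B|Aᵢ)×P(Aᵢ)
  9/50×7/20 = 63/1000
  3/20×13/20 = 39/400
Sum = 321/2000

P(defect) = 321/2000 ≈ 16.05%


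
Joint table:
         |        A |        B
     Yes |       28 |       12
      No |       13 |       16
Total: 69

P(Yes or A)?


P(Yes∨A) = P(Yes) + P(A) - P(Yes∧A)
= (40 + 41 - 28)/69 = 53/69

P = 53/69 ≈ 76.81%


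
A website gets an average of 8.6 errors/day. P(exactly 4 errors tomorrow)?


Poisson(λ=8.6): P(X=4) = e^(-λ)×λ^k/k!
= e^(-8.6) × 8.6^4 / 4!
≈ 0.0001841057937 × 5470.0816 / 24 ≈ 0.041961

P(X=4) ≈ 0.041961 ≈ 4.20%


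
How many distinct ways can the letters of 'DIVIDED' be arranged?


Letters: 7, freq: {'D': 3, 'I': 2, 'V': 1, 'E': 1}
7!/(3!×2!×1!×1!) = 5040/12 = 420

420


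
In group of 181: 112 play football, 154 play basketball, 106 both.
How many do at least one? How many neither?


|A∪B| = 112+154-106 = 160
Neither = 181-160 = 21

At least one: 160; Neither: 21


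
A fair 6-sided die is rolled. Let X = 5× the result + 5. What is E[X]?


E[die] = (1+6)/2 = 7/2
E[X] = 5×7/2 + 5 = 45/2

E[X] = 45/2


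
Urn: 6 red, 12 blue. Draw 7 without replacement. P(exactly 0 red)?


Hypergeometric: C(6,0)×C(12,7)/C(18,7)
= 1×792/31824 = 11/442

P(X=0) = 11/442 ≈ 2.49%


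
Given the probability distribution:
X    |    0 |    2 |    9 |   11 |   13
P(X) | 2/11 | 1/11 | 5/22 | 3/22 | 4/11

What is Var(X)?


E[X] = 93/11
E[X²] = 1064/11
Var(X) = E[X²] - (E[X])² = 1064/11 - 8649/121 = 3055/121

Var(X) = 3055/121 ≈ 25.2479


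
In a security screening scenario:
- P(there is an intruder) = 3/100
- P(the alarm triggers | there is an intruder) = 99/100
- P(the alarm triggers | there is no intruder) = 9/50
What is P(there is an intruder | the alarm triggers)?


Using Bayes' theorem:
P(A|B) = P(B|A)·P(A) / P(B)

P(the alarm triggers) = 99/100 × 3/100 + 9/50 × 97/100
= 297/10000 + 873/5000 = 2043/10000

P(there is an intruder|the alarm triggers) = (297/10000) / (2043/10000) = 33/227

P(there is an intruder|the alarm triggers) = 33/227 ≈ 14.54%


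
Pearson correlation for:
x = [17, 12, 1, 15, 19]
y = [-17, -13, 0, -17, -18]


n=5, Σx=64, Σy=-65, Σxy=-1042, Σx²=1020, Σy²=1071
r = (5×(-1042) - 64×(-65))/√((5×1020 - 64²)(5×1071 - (-65)²))
= -1050/√(1004×1130) = -1050/√1134520 ≈ -1050/1065.1385 ≈ -0.9858

r ≈ -0.9858


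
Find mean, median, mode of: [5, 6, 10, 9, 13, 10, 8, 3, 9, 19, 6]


Sorted: [3, 5, 6, 6, 8, 9, 9, 10, 10, 13, 19]
Mean = 98/11
Median = 9
Freq: {5: 1, 6: 2, 10: 2, 9: 2, 13: 1, 8: 1, 3: 1, 19: 1}
Mode: [6, 9, 10]

Mean=98/11, Median=9, Mode=[6, 9, 10]


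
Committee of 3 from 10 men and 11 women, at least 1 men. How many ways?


Count by #men:
  1M,2W: C(10,1)×C(11,2)=550
  2M,1W: C(10,2)×C(11,1)=495
  3M,0W: C(10,3)×C(11,0)=120
Total = 1165

1165


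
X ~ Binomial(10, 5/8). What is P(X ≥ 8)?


P(X ≥ 8) = Σ P(X=i) for i=8..10
P(X=8) = 158203125/1073741824
P(X=9) = 29296875/536870912
P(X=10) = 9765625/1073741824
Sum = 56640625/268435456

P(X ≥ 8) = 56640625/268435456 ≈ 21.10%


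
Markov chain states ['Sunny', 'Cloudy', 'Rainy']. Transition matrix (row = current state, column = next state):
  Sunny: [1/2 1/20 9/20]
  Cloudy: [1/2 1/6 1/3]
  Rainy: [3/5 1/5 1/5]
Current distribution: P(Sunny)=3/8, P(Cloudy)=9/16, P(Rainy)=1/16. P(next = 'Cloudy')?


P(next=Cloudy) = Σᵢ P(now=i)×P(i→Cloudy)
= 3/8×1/20 + 9/16×1/6 + 1/16×1/5
= 3/160 + 3/32 + 1/80 = 1/8

P = 1/8 ≈ 0.1250


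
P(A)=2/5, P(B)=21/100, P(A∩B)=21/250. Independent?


P(A)×P(B) = 21/250
P(A∩B) = 21/250
Equal ✓ → Independent

Yes, independent


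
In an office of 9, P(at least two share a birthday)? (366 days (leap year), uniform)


P(all different) = Π(366-i)/366 for i=0..8
= 0.905624
P(match) = 1 - 0.905624 = 0.094376

P ≈ 0.0944 ≈ 9.44%


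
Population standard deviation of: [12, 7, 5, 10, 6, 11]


Mean = 51/6 = 17/2
  (12-17/2)²=49/4
  (7-17/2)²=9/4
  (5-17/2)²=49/4
  (10-17/2)²=9/4
  (6-17/2)²=25/4
  (11-17/2)²=25/4
Σ(x-μ)² = 83/2
σ² = (83/2)/6 = 83/12

σ = √(83/12) ≈ 2.6300


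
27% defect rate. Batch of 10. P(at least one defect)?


P(all good) = (73/100)^10 = 4297625829703557649/100000000000000000000
P(≥1 defect) = 95702374170296442351/100000000000000000000

P = 95702374170296442351/100000000000000000000 ≈ 95.70%


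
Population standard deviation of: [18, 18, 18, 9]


Mean = 63/4
  (18-63/4)²=81/16
  (18-63/4)²=81/16
  (18-63/4)²=81/16
  (9-63/4)²=729/16
Σ(x-μ)² = 243/4
σ² = (243/4)/4 = 243/16

σ = √(243/16) ≈ 3.8971


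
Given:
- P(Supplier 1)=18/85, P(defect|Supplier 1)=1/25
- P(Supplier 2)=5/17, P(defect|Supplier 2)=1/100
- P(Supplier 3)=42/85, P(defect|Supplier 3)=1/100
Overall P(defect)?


P(B) = Σ P(B|Aᵢ)×P(Aᵢ)
  1/25×18/85 = 18/2125
  1/100×5/17 = 1/340
  1/100×42/85 = 21/4250
Sum = 139/8500

P(defect) = 139/8500 ≈ 1.64%


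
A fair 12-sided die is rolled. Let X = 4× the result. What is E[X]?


E[die] = (1+12)/2 = 13/2
E[X] = 4 × 13/2 = 26

E[X] = 26


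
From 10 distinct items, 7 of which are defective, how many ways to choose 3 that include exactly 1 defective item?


Choose 1 of the 7 defective items and 2 of the other 3 items:
C(7,1)×C(3,2) = 7×3 = 21

21


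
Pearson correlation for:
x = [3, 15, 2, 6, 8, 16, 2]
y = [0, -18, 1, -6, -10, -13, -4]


n=7, Σx=52, Σy=-50, Σxy=-600, Σx²=598, Σy²=646
r = (7×(-600) - 52×(-50))/√((7×598 - 52²)(7×646 - (-50)²))
= -1600/√(1482×2022) = -1600/√2996604 ≈ -1600/1731.0702 ≈ -0.9243

r ≈ -0.9243


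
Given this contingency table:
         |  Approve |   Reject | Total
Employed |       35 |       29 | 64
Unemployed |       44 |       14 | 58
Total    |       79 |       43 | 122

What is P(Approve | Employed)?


P(Approve | Employed) = 35/(35+29) = 35/64

P(Approve|Employed) = 35/64 ≈ 54.69%


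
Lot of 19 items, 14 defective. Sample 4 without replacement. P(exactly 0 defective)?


Hypergeometric: C(14,0)×C(5,4)/C(19,4)
= 1×5/3876 = 5/3876

P(X=0) = 5/3876 ≈ 0.13%


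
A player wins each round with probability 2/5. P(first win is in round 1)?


Geometric: P(X=1) = (1-p)^(k-1)×p = (3/5)^0×2/5 = 2/5

P(X=1) = 2/5 ≈ 40.00%


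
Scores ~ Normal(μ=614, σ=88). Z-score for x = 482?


z = (x - μ)/σ = (482 - 614)/88 = -1.5

z = -1.5


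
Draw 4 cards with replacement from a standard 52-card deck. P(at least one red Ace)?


P(not a red Ace) = 50/52 = 25/26
P(none in 4 draws) = (25/26)^4 = 390625/456976
P(≥1 red Ace) = 1 - 390625/456976 = 66351/456976

P = 66351/456976 ≈ 14.52%


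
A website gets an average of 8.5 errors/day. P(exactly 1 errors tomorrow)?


Poisson(λ=8.5): P(X=1) = e^(-λ)×λ^k/k!
= e^(-8.5) × 8.5^1 / 1!
≈ 0.000203468369 × 8.5 / 1 ≈ 0.001729

P(X=1) ≈ 0.001729 ≈ 0.17%


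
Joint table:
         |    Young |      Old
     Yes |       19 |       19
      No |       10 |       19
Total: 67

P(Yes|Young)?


P(Yes|Young) = 19/(19+10) = 19/29

P = 19/29 ≈ 65.52%
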